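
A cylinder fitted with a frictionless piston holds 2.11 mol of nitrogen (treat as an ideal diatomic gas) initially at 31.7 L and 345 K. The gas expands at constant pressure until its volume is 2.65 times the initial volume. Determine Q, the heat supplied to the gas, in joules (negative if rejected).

35000 J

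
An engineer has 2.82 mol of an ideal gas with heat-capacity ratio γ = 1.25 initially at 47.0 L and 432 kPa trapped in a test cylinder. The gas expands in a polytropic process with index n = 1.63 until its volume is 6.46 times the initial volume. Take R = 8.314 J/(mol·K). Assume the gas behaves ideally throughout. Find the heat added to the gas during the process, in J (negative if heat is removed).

-33900 J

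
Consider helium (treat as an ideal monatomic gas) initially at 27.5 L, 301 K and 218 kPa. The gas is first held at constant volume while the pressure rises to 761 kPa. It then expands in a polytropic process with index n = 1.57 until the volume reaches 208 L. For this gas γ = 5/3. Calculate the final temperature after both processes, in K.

332 K

n = P₁V₁/(RT₁) = 218×27.5/(8.314×301) = 2.40 mol.
Step 1 — Isochoric: V stays 27.5 L; P/T = const ⇒ T₂ = 1050 K, P₂ = 761 kPa.
W = 0 (no volume change).
ΔU = nCvΔT = 2.40×12.5×(1050−301) = 22400 J.
Q = ΔU = 22400 J.
State after step 1: P = 761 kPa, V = 27.5 L, T = 1050 K.
Step 2 — Polytropic n=1.57: T₂ = T₁(V₁/V₂)^(n−1) = 1050×(0.132)^0.57 = 332 K; P₂ = P₁(V₁/V₂)^n = 31.8 kPa.
W = (P₁V₁−P₂V₂)/(n−1) = (761×27.5−31.8×208)/0.57 = 25100 J.
ΔU = nCvΔT = 2.40×12.5×(332−1050) = -21500 J.
Q = ΔU + W = 3640 J.
Net over both steps: W = 25100 J, Q = 26000 J, ΔU = 914 J.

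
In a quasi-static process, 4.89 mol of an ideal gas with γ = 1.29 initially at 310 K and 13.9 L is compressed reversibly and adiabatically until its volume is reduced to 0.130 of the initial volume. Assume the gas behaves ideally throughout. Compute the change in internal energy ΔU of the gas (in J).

35100 J

P₁ = nRT₁/V₁ = 4.89×8.314×310/13.9 = 907 kPa.
Adiabatic: TV^(γ−1) = const ⇒ T₂ = 310×(7.69)^0.290 = 560 K; PV^γ = const ⇒ P₂ = 12600 kPa.
For an ideal gas ΔU = nCvΔT with Cv = R/(γ−1) = 28.7 J/(mol·K).
ΔU = 4.89×28.7×(560−310) = 35100 J.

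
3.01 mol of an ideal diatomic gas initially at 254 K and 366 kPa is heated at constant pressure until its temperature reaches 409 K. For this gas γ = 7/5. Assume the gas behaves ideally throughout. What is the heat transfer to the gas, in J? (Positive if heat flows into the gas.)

13600 J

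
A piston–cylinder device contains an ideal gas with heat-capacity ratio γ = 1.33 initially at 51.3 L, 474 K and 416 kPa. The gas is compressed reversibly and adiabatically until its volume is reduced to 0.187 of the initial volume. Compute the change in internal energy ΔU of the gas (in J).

n = P₁V₁/(RT₁) = 416×51.3/(8.314×474) = 5.42 mol.
Adiabatic: TV^(γ−1) = const ⇒ T₂ = 474×(5.35)^0.330 = 824 K; PV^γ = const ⇒ P₂ = 3870 kPa.
For an ideal gas ΔU = nCvΔT with Cv = R/(γ−1) = 25.2 J/(mol·K).
ΔU = 5.42×25.2×(824−474) = 47800 J.

47800 J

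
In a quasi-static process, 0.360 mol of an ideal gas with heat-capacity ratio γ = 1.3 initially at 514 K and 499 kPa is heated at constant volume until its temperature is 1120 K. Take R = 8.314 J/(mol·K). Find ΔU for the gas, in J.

6050 J

V₁ = nRT₁/P₁ = 0.360×8.314×514/499 = 3.08 L.
Isochoric: V stays 3.08 L; P/T = const ⇒ T₂ = 1120 K, P₂ = 1090 kPa.
For an ideal gas ΔU = nCvΔT with Cv = R/(γ−1) = 27.7 J/(mol·K).
ΔU = 0.360×27.7×(1120−514) = 6050 J.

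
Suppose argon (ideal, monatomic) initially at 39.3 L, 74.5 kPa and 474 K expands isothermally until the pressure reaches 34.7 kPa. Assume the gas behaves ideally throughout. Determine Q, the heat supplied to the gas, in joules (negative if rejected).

n = P₁V₁/(RT₁) = 74.5×39.3/(8.314×474) = 0.743 mol.
Isothermal: T stays 474 K; PV = const ⇒ V₂ = 84.4 L, P₂ = 34.7 kPa.
ΔU = 0 (ideal gas, T constant).
W = nRT ln(V₂/V₁) = 0.743×8.314×474×ln(2.15) = 2240 J.
Q = ΔU + W = 2240 J.

2240 J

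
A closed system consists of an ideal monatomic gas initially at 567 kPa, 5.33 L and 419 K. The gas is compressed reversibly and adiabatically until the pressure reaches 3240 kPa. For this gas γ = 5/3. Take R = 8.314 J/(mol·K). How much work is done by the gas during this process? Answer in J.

-4570 J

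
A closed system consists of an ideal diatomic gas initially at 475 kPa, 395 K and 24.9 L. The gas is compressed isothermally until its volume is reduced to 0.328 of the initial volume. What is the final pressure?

1450 kPa

Isothermal: T stays 395 K; PV = const ⇒ V₂ = 8.17 L, P₂ = 1450 kPa.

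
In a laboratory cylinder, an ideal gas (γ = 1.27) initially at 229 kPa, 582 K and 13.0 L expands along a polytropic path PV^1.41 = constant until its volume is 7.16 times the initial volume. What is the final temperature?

260 K

Polytropic n=1.41: T₂ = T₁(V₁/V₂)^(n−1) = 582×(0.140)^0.41 = 260 K; P₂ = P₁(V₁/V₂)^n = 14.3 kPa.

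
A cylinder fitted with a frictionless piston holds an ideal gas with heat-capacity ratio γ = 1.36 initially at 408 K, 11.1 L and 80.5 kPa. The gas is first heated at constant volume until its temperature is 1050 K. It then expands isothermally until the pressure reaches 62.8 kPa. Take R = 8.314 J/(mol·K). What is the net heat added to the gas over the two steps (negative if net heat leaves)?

6650 J

n = P₁V₁/(RT₁) = 80.5×11.1/(8.314×408) = 0.263 mol.
Step 1 — Isochoric: V stays 11.1 L; P/T = const ⇒ T₂ = 1050 K, P₂ = 207 kPa.
W = 0 (no volume change).
ΔU = nCvΔT = 0.263×23.1×(1050−408) = 3910 J.
Q = ΔU = 3910 J.
State after step 1: P = 207 kPa, V = 11.1 L, T = 1050 K.
Step 2 — Isothermal: T stays 1050 K; PV = const ⇒ V₂ = 36.6 L, P₂ = 62.8 kPa.
ΔU = 0 (ideal gas, T constant).
W = nRT ln(V₂/V₁) = 0.263×8.314×1050×ln(3.30) = 2740 J.
Q = ΔU + W = 2740 J.
Net over both steps: W = 2740 J, Q = 6650 J, ΔU = 3910 J.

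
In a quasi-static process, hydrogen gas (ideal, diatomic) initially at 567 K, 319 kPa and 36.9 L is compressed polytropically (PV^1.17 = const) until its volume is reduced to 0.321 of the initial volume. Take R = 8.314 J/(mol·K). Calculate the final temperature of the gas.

688 K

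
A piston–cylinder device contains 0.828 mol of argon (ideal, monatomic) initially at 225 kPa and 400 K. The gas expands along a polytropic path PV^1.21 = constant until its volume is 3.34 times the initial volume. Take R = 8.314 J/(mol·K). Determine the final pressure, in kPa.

52.3 kPa

V₁ = nRT₁/P₁ = 0.828×8.314×400/225 = 12.2 L.
Polytropic n=1.21: T₂ = T₁(V₁/V₂)^(n−1) = 400×(0.299)^0.21 = 311 K; P₂ = P₁(V₁/V₂)^n = 52.3 kPa.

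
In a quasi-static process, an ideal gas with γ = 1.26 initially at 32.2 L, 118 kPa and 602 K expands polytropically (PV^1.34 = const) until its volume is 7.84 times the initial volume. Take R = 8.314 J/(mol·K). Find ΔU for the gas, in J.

n = P₁V₁/(RT₁) = 118×32.2/(8.314×602) = 0.759 mol.
Polytropic n=1.34: T₂ = T₁(V₁/V₂)^(n−1) = 602×(0.128)^0.34 = 299 K; P₂ = P₁(V₁/V₂)^n = 7.47 kPa.
For an ideal gas ΔU = nCvΔT with Cv = R/(γ−1) = 32.0 J/(mol·K).
ΔU = 0.759×32.0×(299−602) = -7360 J.

-7360 J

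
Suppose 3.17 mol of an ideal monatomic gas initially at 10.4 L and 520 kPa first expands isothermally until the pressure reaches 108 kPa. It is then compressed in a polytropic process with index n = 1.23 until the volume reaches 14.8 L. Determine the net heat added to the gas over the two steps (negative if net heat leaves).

3520 J

T₁ = P₁V₁/(nR) = 520×10.4/(3.17×8.314) = 205 K.
Step 1 — Isothermal: T stays 205 K; PV = const ⇒ V₂ = 50.1 L, P₂ = 108 kPa.
ΔU = 0 (ideal gas, T constant).
W = nRT ln(V₂/V₁) = 3.17×8.314×205×ln(4.81) = 8500 J.
Q = ΔU + W = 8500 J.
State after step 1: P = 108 kPa, V = 50.1 L, T = 205 K.
Step 2 — Polytropic n=1.23: T₂ = T₁(V₁/V₂)^(n−1) = 205×(3.38)^0.23 = 272 K; P₂ = P₁(V₁/V₂)^n = 484 kPa.
W = (P₁V₁−P₂V₂)/(n−1) = (108×50.1−484×14.8)/0.23 = -7610 J.
ΔU = nCvΔT = 3.17×12.5×(272−205) = 2620 J.
Q = ΔU + W = -4980 J.
Net over both steps: W = 891 J, Q = 3520 J, ΔU = 2620 J.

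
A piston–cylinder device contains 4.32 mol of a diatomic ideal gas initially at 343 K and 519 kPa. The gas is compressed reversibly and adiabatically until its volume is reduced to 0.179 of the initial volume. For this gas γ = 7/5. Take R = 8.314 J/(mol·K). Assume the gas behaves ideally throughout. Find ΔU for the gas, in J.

V₁ = nRT₁/P₁ = 4.32×8.314×343/519 = 23.7 L.
Adiabatic: TV^(γ−1) = const ⇒ T₂ = 343×(5.59)^0.400 = 683 K; PV^γ = const ⇒ P₂ = 5770 kPa.
For an ideal gas ΔU = nCvΔT with Cv = (5/2)R = 20.8 J/(mol·K).
ΔU = 4.32×20.8×(683−343) = 30500 J.

30500 J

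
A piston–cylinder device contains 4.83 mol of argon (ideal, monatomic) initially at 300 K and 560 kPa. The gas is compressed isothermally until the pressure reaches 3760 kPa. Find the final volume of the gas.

3.20 L

V₁ = nRT₁/P₁ = 4.83×8.314×300/560 = 21.5 L.
Isothermal: T stays 300 K; PV = const ⇒ V₂ = 3.20 L, P₂ = 3760 kPa.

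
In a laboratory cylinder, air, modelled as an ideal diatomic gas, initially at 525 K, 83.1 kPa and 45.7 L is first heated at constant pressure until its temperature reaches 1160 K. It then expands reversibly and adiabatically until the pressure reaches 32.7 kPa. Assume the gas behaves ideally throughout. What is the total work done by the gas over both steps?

n = P₁V₁/(RT₁) = 83.1×45.7/(8.314×525) = 0.870 mol.
Step 1 — Isobaric: P stays 83.1 kPa; V/T = const ⇒ T₂ = 1160 K, V₂ = 101 L.
W = PΔV = 83.1×(101−45.7) kPa·L = 4590 J.
ΔU = nCvΔT = 0.870×20.8×(1160−525) = 11500 J.
Q = ΔU + W = nCpΔT = 16100 J.
State after step 1: P = 83.1 kPa, V = 101 L, T = 1160 K.
Step 2 — Adiabatic: T₂/T₁ = (P₂/P₁)^((γ−1)/γ) ⇒ T₂ = 1160×(0.394)^0.286 = 889 K; V₂ = 197 L.
ΔU = nCvΔT = 0.870×20.8×(889−1160) = -4910 J.
Q = 0 for an adiabatic process, so W = −ΔU = 4910 J.
Net over both steps: W = 9500 J, Q = 16100 J, ΔU = 6580 J.

9500 J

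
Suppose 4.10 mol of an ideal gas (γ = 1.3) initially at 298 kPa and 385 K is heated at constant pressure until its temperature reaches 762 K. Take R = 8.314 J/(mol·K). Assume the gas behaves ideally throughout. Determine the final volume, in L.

V₁ = nRT₁/P₁ = 4.10×8.314×385/298 = 44.0 L.
Isobaric: P stays 298 kPa; V/T = const ⇒ T₂ = 762 K, V₂ = 87.2 L.

87.2 L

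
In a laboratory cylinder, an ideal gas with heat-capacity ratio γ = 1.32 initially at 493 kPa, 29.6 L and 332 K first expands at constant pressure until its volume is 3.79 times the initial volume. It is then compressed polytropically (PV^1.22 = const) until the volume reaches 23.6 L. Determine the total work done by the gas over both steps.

n = P₁V₁/(RT₁) = 493×29.6/(8.314×332) = 5.29 mol.
Step 1 — Isobaric: P stays 493 kPa; V/T = const ⇒ T₂ = 1260 K, V₂ = 112 L.
W = PΔV = 493×(112−29.6) kPa·L = 40700 J.
ΔU = nCvΔT = 5.29×26.0×(1260−332) = 127000 J.
Q = ΔU + W = nCpΔT = 168000 J.
State after step 1: P = 493 kPa, V = 112 L, T = 1260 K.
Step 2 — Polytropic n=1.22: T₂ = T₁(V₁/V₂)^(n−1) = 1260×(4.75)^0.22 = 1770 K; P₂ = P₁(V₁/V₂)^n = 3300 kPa.
W = (P₁V₁−P₂V₂)/(n−1) = (493×112−3300×23.6)/0.22 = -103000 J.
ΔU = nCvΔT = 5.29×26.0×(1770−1260) = 70700 J.
Q = ΔU + W = -32100 J.
Net over both steps: W = -62100 J, Q = 136000 J, ΔU = 198000 J.

-62100 J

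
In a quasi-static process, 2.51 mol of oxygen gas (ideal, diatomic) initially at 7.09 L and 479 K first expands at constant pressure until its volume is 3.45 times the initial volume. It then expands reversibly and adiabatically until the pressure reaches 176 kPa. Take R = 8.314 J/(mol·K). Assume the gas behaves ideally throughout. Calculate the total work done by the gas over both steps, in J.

63100 J

P₁ = nRT₁/V₁ = 2.51×8.314×479/7.09 = 1410 kPa.
Step 1 — Isobaric: P stays 1410 kPa; V/T = const ⇒ T₂ = 1650 K, V₂ = 24.5 L.
W = PΔV = 1410×(24.5−7.09) kPa·L = 24500 J.
ΔU = nCvΔT = 2.51×20.8×(1650−479) = 61200 J.
Q = ΔU + W = nCpΔT = 85700 J.
State after step 1: P = 1410 kPa, V = 24.5 L, T = 1650 K.
Step 2 — Adiabatic: T₂/T₁ = (P₂/P₁)^((γ−1)/γ) ⇒ T₂ = 1650×(0.125)^0.286 = 912 K; V₂ = 108 L.
ΔU = nCvΔT = 2.51×20.8×(912−1650) = -38600 J.
Q = 0 for an adiabatic process, so W = −ΔU = 38600 J.
Net over both steps: W = 63100 J, Q = 85700 J, ΔU = 22600 J.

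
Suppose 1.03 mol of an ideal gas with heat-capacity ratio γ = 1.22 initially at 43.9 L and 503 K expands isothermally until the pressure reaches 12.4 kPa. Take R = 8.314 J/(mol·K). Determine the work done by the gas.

8910 J

P₁ = nRT₁/V₁ = 1.03×8.314×503/43.9 = 98.1 kPa.
Isothermal: T stays 503 K; PV = const ⇒ V₂ = 347 L, P₂ = 12.4 kPa.
W = nRT ln(V₂/V₁) = 1.03×8.314×503×ln(7.91) = 8910 J.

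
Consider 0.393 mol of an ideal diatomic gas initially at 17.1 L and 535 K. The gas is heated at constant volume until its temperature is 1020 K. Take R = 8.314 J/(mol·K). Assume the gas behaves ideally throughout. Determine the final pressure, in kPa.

195 kPa

P₁ = nRT₁/V₁ = 0.393×8.314×535/17.1 = 102 kPa.
Isochoric: V stays 17.1 L; P/T = const ⇒ T₂ = 1020 K, P₂ = 195 kPa.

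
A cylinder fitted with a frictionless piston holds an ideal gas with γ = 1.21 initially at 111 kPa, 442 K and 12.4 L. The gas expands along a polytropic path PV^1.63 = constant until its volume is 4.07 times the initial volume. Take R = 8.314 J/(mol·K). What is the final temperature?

Polytropic n=1.63: T₂ = T₁(V₁/V₂)^(n−1) = 442×(0.246)^0.63 = 183 K; P₂ = P₁(V₁/V₂)^n = 11.3 kPa.

183 K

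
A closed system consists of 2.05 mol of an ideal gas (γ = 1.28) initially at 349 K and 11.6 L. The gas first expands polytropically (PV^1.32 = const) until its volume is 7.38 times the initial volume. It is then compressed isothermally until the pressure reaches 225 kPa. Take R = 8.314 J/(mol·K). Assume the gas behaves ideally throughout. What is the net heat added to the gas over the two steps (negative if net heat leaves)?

-6950 J

P₁ = nRT₁/V₁ = 2.05×8.314×349/11.6 = 513 kPa.
Step 1 — Polytropic n=1.32: T₂ = T₁(V₁/V₂)^(n−1) = 349×(0.136)^0.32 = 184 K; P₂ = P₁(V₁/V₂)^n = 36.7 kPa.
W = (P₁V₁−P₂V₂)/(n−1) = (513×11.6−36.7×85.6)/0.32 = 8780 J.
ΔU = nCvΔT = 2.05×29.7×(184−349) = -10000 J.
Q = ΔU + W = -1250 J.
State after step 1: P = 36.7 kPa, V = 85.6 L, T = 184 K.
Step 2 — Isothermal: T stays 184 K; PV = const ⇒ V₂ = 13.9 L, P₂ = 225 kPa.
ΔU = 0 (ideal gas, T constant).
W = nRT ln(V₂/V₁) = 2.05×8.314×184×ln(0.163) = -5690 J.
Q = ΔU + W = -5690 J.
Net over both steps: W = 3090 J, Q = -6950 J, ΔU = -10000 J.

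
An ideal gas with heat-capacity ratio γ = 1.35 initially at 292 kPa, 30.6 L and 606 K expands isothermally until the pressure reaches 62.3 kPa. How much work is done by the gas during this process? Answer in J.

n = P₁V₁/(RT₁) = 292×30.6/(8.314×606) = 1.77 mol.
Isothermal: T stays 606 K; PV = const ⇒ V₂ = 143 L, P₂ = 62.3 kPa.
W = nRT ln(V₂/V₁) = 1.77×8.314×606×ln(4.69) = 13800 J.

13800 J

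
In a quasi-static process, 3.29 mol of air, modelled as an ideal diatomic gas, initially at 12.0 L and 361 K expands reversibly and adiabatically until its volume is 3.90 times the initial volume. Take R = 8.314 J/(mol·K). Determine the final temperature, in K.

P₁ = nRT₁/V₁ = 3.29×8.314×361/12.0 = 823 kPa.
Adiabatic: TV^(γ−1) = const ⇒ T₂ = 361×(0.256)^0.400 = 209 K; PV^γ = const ⇒ P₂ = 122 kPa.

209 K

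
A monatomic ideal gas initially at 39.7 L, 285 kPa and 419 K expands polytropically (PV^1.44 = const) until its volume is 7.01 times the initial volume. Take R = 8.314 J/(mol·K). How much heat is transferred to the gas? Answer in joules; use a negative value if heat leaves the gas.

5030 J

n = P₁V₁/(RT₁) = 285×39.7/(8.314×419) = 3.25 mol.
Polytropic n=1.44: T₂ = T₁(V₁/V₂)^(n−1) = 419×(0.143)^0.44 = 178 K; P₂ = P₁(V₁/V₂)^n = 17.3 kPa.
W = (P₁V₁−P₂V₂)/(n−1) = (285×39.7−17.3×278)/0.44 = 14800 J.
ΔU = nCvΔT = 3.25×12.5×(178−419) = -9770 J.
Q = ΔU + W = 5030 J.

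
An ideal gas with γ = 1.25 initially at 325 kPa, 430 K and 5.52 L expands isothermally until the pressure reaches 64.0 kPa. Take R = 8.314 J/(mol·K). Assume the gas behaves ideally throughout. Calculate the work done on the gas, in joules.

n = P₁V₁/(RT₁) = 325×5.52/(8.314×430) = 0.502 mol.
Isothermal: T stays 430 K; PV = const ⇒ V₂ = 28.0 L, P₂ = 64.0 kPa.
W = nRT ln(V₂/V₁) = 0.502×8.314×430×ln(5.08) = 2920 J.
Work done on the gas = −W_by = -2920 J.

-2920 J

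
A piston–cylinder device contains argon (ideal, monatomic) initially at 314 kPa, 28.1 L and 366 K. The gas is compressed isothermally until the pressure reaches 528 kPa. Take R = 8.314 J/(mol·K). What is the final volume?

16.7 L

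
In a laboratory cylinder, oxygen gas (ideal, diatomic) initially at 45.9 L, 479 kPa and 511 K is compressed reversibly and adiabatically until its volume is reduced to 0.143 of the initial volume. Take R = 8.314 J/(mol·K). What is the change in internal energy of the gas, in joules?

64700 J

n = P₁V₁/(RT₁) = 479×45.9/(8.314×511) = 5.18 mol.
Adiabatic: TV^(γ−1) = const ⇒ T₂ = 511×(6.99)^0.400 = 1110 K; PV^γ = const ⇒ P₂ = 7290 kPa.
For an ideal gas ΔU = nCvΔT with Cv = (5/2)R = 20.8 J/(mol·K).
ΔU = 5.18×20.8×(1110−511) = 64700 J.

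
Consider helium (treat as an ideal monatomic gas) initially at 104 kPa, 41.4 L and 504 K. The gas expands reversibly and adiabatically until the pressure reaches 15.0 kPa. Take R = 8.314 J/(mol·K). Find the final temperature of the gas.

Adiabatic: T₂/T₁ = (P₂/P₁)^((γ−1)/γ) ⇒ T₂ = 504×(0.144)^0.400 = 232 K; V₂ = 132 L.

232 K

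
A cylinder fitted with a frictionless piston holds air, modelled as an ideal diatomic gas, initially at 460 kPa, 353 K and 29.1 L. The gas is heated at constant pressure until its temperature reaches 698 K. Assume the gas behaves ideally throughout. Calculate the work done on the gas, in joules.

n = P₁V₁/(RT₁) = 460×29.1/(8.314×353) = 4.56 mol.
Isobaric: P stays 460 kPa; V/T = const ⇒ T₂ = 698 K, V₂ = 57.5 L.
W = PΔV = 460×(57.5−29.1) kPa·L = 13100 J.
Work done on the gas = −W_by = -13100 J.

-13100 J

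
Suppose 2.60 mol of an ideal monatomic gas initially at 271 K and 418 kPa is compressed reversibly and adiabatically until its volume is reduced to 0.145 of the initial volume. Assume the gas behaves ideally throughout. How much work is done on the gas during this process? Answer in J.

23000 J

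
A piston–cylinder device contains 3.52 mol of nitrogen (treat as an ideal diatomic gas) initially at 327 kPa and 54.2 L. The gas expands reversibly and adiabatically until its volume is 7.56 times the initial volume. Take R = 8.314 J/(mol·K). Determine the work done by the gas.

T₁ = P₁V₁/(nR) = 327×54.2/(3.52×8.314) = 606 K.
Adiabatic: TV^(γ−1) = const ⇒ T₂ = 606×(0.132)^0.400 = 270 K; PV^γ = const ⇒ P₂ = 19.3 kPa.
ΔU = nCvΔT = 3.52×20.8×(270−606) = -24600 J.
Q = 0 for an adiabatic process, so W = −ΔU = 24600 J.

24600 J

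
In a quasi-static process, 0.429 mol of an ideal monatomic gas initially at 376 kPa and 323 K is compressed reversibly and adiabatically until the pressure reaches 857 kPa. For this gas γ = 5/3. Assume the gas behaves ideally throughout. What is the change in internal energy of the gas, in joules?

V₁ = nRT₁/P₁ = 0.429×8.314×323/376 = 3.06 L.
Adiabatic: T₂/T₁ = (P₂/P₁)^((γ−1)/γ) ⇒ T₂ = 323×(2.28)^0.400 = 449 K; V₂ = 1.87 L.
For an ideal gas ΔU = nCvΔT with Cv = (3/2)R = 12.5 J/(mol·K).
ΔU = 0.429×12.5×(449−323) = 675 J.

675 J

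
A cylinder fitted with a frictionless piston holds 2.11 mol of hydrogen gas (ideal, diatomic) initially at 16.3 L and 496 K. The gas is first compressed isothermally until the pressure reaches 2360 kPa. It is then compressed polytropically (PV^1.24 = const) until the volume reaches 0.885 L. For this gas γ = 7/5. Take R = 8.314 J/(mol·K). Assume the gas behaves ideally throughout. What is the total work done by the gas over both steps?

P₁ = nRT₁/V₁ = 2.11×8.314×496/16.3 = 534 kPa.
Step 1 — Isothermal: T stays 496 K; PV = const ⇒ V₂ = 3.69 L, P₂ = 2360 kPa.
ΔU = 0 (ideal gas, T constant).
W = nRT ln(V₂/V₁) = 2.11×8.314×496×ln(0.226) = -12900 J.
Q = ΔU + W = -12900 J.
State after step 1: P = 2360 kPa, V = 3.69 L, T = 496 K.
Step 2 — Polytropic n=1.24: T₂ = T₁(V₁/V₂)^(n−1) = 496×(4.17)^0.24 = 699 K; P₂ = P₁(V₁/V₂)^n = 13800 kPa.
W = (P₁V₁−P₂V₂)/(n−1) = (2360×3.69−13800×0.885)/0.24 = -14800 J.
ΔU = nCvΔT = 2.11×20.8×(699−496) = 8880 J.
Q = ΔU + W = -5920 J.
Net over both steps: W = -27700 J, Q = -18900 J, ΔU = 8880 J.

-27700 J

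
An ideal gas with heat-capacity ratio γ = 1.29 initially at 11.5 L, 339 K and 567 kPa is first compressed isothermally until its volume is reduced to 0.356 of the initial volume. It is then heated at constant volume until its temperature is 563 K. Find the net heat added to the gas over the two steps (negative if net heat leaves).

n = P₁V₁/(RT₁) = 567×11.5/(8.314×339) = 2.31 mol.
Step 1 — Isothermal: T stays 339 K; PV = const ⇒ V₂ = 4.09 L, P₂ = 1590 kPa.
ΔU = 0 (ideal gas, T constant).
W = nRT ln(V₂/V₁) = 2.31×8.314×339×ln(0.356) = -6730 J.
Q = ΔU + W = -6730 J.
State after step 1: P = 1590 kPa, V = 4.09 L, T = 339 K.
Step 2 — Isochoric: V stays 4.09 L; P/T = const ⇒ T₂ = 563 K, P₂ = 2650 kPa.
W = 0 (no volume change).
ΔU = nCvΔT = 2.31×28.7×(563−339) = 14900 J.
Q = ΔU = 14900 J.
Net over both steps: W = -6730 J, Q = 8120 J, ΔU = 14900 J.

8120 J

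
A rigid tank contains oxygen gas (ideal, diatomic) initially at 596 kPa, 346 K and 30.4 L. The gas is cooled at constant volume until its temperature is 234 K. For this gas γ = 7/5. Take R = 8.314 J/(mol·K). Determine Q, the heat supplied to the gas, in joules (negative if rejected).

-14700 J

n = P₁V₁/(RT₁) = 596×30.4/(8.314×346) = 6.30 mol.
Isochoric: V stays 30.4 L; P/T = const ⇒ T₂ = 234 K, P₂ = 403 kPa.
W = 0 (no volume change).
ΔU = nCvΔT = 6.30×20.8×(234−346) = -14700 J.
Q = ΔU = -14700 J.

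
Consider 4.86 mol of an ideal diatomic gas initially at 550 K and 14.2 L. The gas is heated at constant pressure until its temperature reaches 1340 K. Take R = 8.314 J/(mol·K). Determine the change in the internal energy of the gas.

P₁ = nRT₁/V₁ = 4.86×8.314×550/14.2 = 1570 kPa.
Isobaric: P stays 1570 kPa; V/T = const ⇒ T₂ = 1340 K, V₂ = 34.6 L.
For an ideal gas ΔU = nCvΔT with Cv = (5/2)R = 20.8 J/(mol·K).
ΔU = 4.86×20.8×(1340−550) = 79800 J.

79800 J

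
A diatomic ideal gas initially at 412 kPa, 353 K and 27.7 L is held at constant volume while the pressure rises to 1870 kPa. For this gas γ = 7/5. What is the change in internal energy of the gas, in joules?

n = P₁V₁/(RT₁) = 412×27.7/(8.314×353) = 3.89 mol.
Isochoric: V stays 27.7 L; P/T = const ⇒ T₂ = 1600 K, P₂ = 1870 kPa.
For an ideal gas ΔU = nCvΔT with Cv = (5/2)R = 20.8 J/(mol·K).
ΔU = 3.89×20.8×(1600−353) = 101000 J.

101000 J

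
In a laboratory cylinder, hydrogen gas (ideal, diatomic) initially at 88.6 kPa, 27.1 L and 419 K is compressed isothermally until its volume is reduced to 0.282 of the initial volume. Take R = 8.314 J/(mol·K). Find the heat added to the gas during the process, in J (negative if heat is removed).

-3040 J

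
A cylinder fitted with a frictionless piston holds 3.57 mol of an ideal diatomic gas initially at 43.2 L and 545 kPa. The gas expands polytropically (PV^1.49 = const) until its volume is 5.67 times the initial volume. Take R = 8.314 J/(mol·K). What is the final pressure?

41.1 kPa

T₁ = P₁V₁/(nR) = 545×43.2/(3.57×8.314) = 793 K.
Polytropic n=1.49: T₂ = T₁(V₁/V₂)^(n−1) = 793×(0.176)^0.49 = 339 K; P₂ = P₁(V₁/V₂)^n = 41.1 kPa.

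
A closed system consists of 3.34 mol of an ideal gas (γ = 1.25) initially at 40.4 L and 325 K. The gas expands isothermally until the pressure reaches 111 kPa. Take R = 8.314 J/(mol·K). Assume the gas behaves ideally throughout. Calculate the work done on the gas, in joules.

-6310 J

P₁ = nRT₁/V₁ = 3.34×8.314×325/40.4 = 223 kPa.
Isothermal: T stays 325 K; PV = const ⇒ V₂ = 81.3 L, P₂ = 111 kPa.
W = nRT ln(V₂/V₁) = 3.34×8.314×325×ln(2.01) = 6310 J.
Work done on the gas = −W_by = -6310 J.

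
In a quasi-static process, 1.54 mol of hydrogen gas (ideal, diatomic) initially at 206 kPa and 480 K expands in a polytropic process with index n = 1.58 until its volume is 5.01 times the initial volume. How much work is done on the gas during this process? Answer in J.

-6430 J

V₁ = nRT₁/P₁ = 1.54×8.314×480/206 = 29.8 L.
Polytropic n=1.58: T₂ = T₁(V₁/V₂)^(n−1) = 480×(0.200)^0.58 = 189 K; P₂ = P₁(V₁/V₂)^n = 16.1 kPa.
W = (P₁V₁−P₂V₂)/(n−1) = (206×29.8−16.1×149)/0.58 = 6430 J.
Work done on the gas = −W_by = -6430 J.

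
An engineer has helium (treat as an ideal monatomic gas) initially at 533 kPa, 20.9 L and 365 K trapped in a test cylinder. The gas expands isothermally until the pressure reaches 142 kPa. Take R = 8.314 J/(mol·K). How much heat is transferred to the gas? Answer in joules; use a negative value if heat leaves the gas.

14700 J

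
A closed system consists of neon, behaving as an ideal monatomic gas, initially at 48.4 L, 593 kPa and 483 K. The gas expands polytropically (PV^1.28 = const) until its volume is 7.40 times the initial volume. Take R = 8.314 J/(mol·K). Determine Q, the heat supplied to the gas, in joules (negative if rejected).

n = P₁V₁/(RT₁) = 593×48.4/(8.314×483) = 7.15 mol.
Polytropic n=1.28: T₂ = T₁(V₁/V₂)^(n−1) = 483×(0.135)^0.28 = 276 K; P₂ = P₁(V₁/V₂)^n = 45.8 kPa.
W = (P₁V₁−P₂V₂)/(n−1) = (593×48.4−45.8×358)/0.28 = 44000 J.
ΔU = nCvΔT = 7.15×12.5×(276−483) = -18500 J.
Q = ΔU + W = 25500 J.

25500 J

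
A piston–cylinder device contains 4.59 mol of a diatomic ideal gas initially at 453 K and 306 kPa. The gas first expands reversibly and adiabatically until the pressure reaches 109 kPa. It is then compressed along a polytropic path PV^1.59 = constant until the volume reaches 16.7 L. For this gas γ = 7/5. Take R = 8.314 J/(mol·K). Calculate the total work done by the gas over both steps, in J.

-36300 J

V₁ = nRT₁/P₁ = 4.59×8.314×453/306 = 56.5 L.
Step 1 — Adiabatic: T₂/T₁ = (P₂/P₁)^((γ−1)/γ) ⇒ T₂ = 453×(0.356)^0.286 = 337 K; V₂ = 118 L.
ΔU = nCvΔT = 4.59×20.8×(337−453) = -11000 J.
Q = 0 for an adiabatic process, so W = −ΔU = 11000 J.
State after step 1: P = 109 kPa, V = 118 L, T = 337 K.
Step 2 — Polytropic n=1.59: T₂ = T₁(V₁/V₂)^(n−1) = 337×(7.07)^0.59 = 1070 K; P₂ = P₁(V₁/V₂)^n = 2440 kPa.
W = (P₁V₁−P₂V₂)/(n−1) = (109×118−2440×16.7)/0.59 = -47400 J.
ΔU = nCvΔT = 4.59×20.8×(1070−337) = 69900 J.
Q = ΔU + W = 22500 J.
Net over both steps: W = -36300 J, Q = 22500 J, ΔU = 58800 J.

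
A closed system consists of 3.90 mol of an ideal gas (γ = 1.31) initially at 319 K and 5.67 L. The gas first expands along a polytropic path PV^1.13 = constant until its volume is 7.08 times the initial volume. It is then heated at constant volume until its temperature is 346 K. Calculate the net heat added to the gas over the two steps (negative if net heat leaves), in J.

P₁ = nRT₁/V₁ = 3.90×8.314×319/5.67 = 1820 kPa.
Step 1 — Polytropic n=1.13: T₂ = T₁(V₁/V₂)^(n−1) = 319×(0.141)^0.13 = 247 K; P₂ = P₁(V₁/V₂)^n = 200 kPa.
W = (P₁V₁−P₂V₂)/(n−1) = (1820×5.67−200×40.1)/0.13 = 17900 J.
ΔU = nCvΔT = 3.90×26.8×(247−319) = -7500 J.
Q = ΔU + W = 10400 J.
State after step 1: P = 200 kPa, V = 40.1 L, T = 247 K.
Step 2 — Isochoric: V stays 40.1 L; P/T = const ⇒ T₂ = 346 K, P₂ = 279 kPa.
W = 0 (no volume change).
ΔU = nCvΔT = 3.90×26.8×(346−247) = 10300 J.
Q = ΔU = 10300 J.
Net over both steps: W = 17900 J, Q = 20700 J, ΔU = 2820 J.

20700 J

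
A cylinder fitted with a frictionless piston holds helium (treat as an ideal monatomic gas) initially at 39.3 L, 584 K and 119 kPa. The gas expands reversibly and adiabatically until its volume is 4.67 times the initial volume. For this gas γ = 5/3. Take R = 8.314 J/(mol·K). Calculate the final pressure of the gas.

Adiabatic: TV^(γ−1) = const ⇒ T₂ = 584×(0.214)^0.667 = 209 K; PV^γ = const ⇒ P₂ = 9.12 kPa.

9.12 kPa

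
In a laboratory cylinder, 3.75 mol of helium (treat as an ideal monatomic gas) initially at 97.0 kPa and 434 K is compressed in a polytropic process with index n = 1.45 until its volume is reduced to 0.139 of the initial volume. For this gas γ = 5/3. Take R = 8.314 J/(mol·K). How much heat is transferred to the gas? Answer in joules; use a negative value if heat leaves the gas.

V₁ = nRT₁/P₁ = 3.75×8.314×434/97.0 = 139 L.
Polytropic n=1.45: T₂ = T₁(V₁/V₂)^(n−1) = 434×(7.19)^0.45 = 1050 K; P₂ = P₁(V₁/V₂)^n = 1700 kPa.
W = (P₁V₁−P₂V₂)/(n−1) = (97.0×139−1700×19.4)/0.45 = -43000 J.
ΔU = nCvΔT = 3.75×12.5×(1050−434) = 29000 J.
Q = ΔU + W = -14000 J.

-14000 J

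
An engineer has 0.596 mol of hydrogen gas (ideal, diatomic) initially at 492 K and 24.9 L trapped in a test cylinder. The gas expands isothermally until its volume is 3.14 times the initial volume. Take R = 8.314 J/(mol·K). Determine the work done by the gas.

2790 J

P₁ = nRT₁/V₁ = 0.596×8.314×492/24.9 = 97.9 kPa.
Isothermal: T stays 492 K; PV = const ⇒ V₂ = 78.2 L, P₂ = 31.2 kPa.
W = nRT ln(V₂/V₁) = 0.596×8.314×492×ln(3.14) = 2790 J.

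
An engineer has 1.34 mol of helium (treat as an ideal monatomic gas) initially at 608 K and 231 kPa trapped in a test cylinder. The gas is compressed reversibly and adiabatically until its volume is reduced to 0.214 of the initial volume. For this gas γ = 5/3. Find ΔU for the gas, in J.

18200 J

V₁ = nRT₁/P₁ = 1.34×8.314×608/231 = 29.3 L.
Adiabatic: TV^(γ−1) = const ⇒ T₂ = 608×(4.67)^0.667 = 1700 K; PV^γ = const ⇒ P₂ = 3020 kPa.
For an ideal gas ΔU = nCvΔT with Cv = (3/2)R = 12.5 J/(mol·K).
ΔU = 1.34×12.5×(1700−608) = 18200 J.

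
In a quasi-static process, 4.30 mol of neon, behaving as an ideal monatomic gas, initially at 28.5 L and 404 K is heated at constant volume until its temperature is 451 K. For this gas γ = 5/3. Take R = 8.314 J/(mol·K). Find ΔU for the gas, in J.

2520 J

P₁ = nRT₁/V₁ = 4.30×8.314×404/28.5 = 507 kPa.
Isochoric: V stays 28.5 L; P/T = const ⇒ T₂ = 451 K, P₂ = 566 kPa.
For an ideal gas ΔU = nCvΔT with Cv = (3/2)R = 12.5 J/(mol·K).
ΔU = 4.30×12.5×(451−404) = 2520 J.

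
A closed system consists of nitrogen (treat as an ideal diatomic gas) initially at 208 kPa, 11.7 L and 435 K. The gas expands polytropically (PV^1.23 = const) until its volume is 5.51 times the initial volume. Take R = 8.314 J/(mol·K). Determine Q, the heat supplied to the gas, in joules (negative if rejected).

1460 J

n = P₁V₁/(RT₁) = 208×11.7/(8.314×435) = 0.673 mol.
Polytropic n=1.23: T₂ = T₁(V₁/V₂)^(n−1) = 435×(0.181)^0.23 = 294 K; P₂ = P₁(V₁/V₂)^n = 25.5 kPa.
W = (P₁V₁−P₂V₂)/(n−1) = (208×11.7−25.5×64.5)/0.23 = 3430 J.
ΔU = nCvΔT = 0.673×20.8×(294−435) = -1980 J.
Q = ΔU + W = 1460 J.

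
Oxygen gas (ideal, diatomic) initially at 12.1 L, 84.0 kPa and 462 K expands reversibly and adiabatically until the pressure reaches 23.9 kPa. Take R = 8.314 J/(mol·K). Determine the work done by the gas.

767 J

n = P₁V₁/(RT₁) = 84.0×12.1/(8.314×462) = 0.265 mol.
Adiabatic: T₂/T₁ = (P₂/P₁)^((γ−1)/γ) ⇒ T₂ = 462×(0.285)^0.286 = 323 K; V₂ = 29.7 L.
ΔU = nCvΔT = 0.265×20.8×(323−462) = -767 J.
Q = 0 for an adiabatic process, so W = −ΔU = 767 J.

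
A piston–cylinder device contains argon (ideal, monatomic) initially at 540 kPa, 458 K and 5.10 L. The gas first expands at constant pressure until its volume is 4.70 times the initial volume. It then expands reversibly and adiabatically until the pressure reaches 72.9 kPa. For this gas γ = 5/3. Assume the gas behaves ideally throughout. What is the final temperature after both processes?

n = P₁V₁/(RT₁) = 540×5.10/(8.314×458) = 0.723 mol.
Step 1 — Isobaric: P stays 540 kPa; V/T = const ⇒ T₂ = 2150 K, V₂ = 24.0 L.
W = PΔV = 540×(24.0−5.10) kPa·L = 10200 J.
ΔU = nCvΔT = 0.723×12.5×(2150−458) = 15300 J.
Q = ΔU + W = nCpΔT = 25500 J.
State after step 1: P = 540 kPa, V = 24.0 L, T = 2150 K.
Step 2 — Adiabatic: T₂/T₁ = (P₂/P₁)^((γ−1)/γ) ⇒ T₂ = 2150×(0.135)^0.400 = 966 K; V₂ = 79.7 L.
ΔU = nCvΔT = 0.723×12.5×(966−2150) = -10700 J.
Q = 0 for an adiabatic process, so W = −ΔU = 10700 J.
Net over both steps: W = 20900 J, Q = 25500 J, ΔU = 4580 J.

966 K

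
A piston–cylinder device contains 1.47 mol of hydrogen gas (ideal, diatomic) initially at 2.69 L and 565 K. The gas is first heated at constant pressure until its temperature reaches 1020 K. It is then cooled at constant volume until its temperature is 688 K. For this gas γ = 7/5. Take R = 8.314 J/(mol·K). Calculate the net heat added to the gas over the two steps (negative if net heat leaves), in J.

P₁ = nRT₁/V₁ = 1.47×8.314×565/2.69 = 2570 kPa.
Step 1 — Isobaric: P stays 2570 kPa; V/T = const ⇒ T₂ = 1020 K, V₂ = 4.86 L.
W = PΔV = 2570×(4.86−2.69) kPa·L = 5560 J.
ΔU = nCvΔT = 1.47×20.8×(1020−565) = 13900 J.
Q = ΔU + W = nCpΔT = 19500 J.
State after step 1: P = 2570 kPa, V = 4.86 L, T = 1020 K.
Step 2 — Isochoric: V stays 4.86 L; P/T = const ⇒ T₂ = 688 K, P₂ = 1730 kPa.
W = 0 (no volume change).
ΔU = nCvΔT = 1.47×20.8×(688−1020) = -10100 J.
Q = ΔU = -10100 J.
Net over both steps: W = 5560 J, Q = 9320 J, ΔU = 3760 J.

9320 J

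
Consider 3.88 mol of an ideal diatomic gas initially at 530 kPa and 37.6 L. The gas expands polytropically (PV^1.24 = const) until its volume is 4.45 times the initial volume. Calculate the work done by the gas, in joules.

25000 J

T₁ = P₁V₁/(nR) = 530×37.6/(3.88×8.314) = 618 K.
Polytropic n=1.24: T₂ = T₁(V₁/V₂)^(n−1) = 618×(0.225)^0.24 = 432 K; P₂ = P₁(V₁/V₂)^n = 83.2 kPa.
W = (P₁V₁−P₂V₂)/(n−1) = (530×37.6−83.2×167)/0.24 = 25000 J.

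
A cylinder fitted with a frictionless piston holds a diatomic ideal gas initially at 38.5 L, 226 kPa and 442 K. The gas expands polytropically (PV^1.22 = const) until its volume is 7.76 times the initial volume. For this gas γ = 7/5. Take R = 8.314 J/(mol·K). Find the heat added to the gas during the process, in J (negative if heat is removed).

n = P₁V₁/(RT₁) = 226×38.5/(8.314×442) = 2.37 mol.
Polytropic n=1.22: T₂ = T₁(V₁/V₂)^(n−1) = 442×(0.129)^0.22 = 282 K; P₂ = P₁(V₁/V₂)^n = 18.6 kPa.
W = (P₁V₁−P₂V₂)/(n−1) = (226×38.5−18.6×299)/0.22 = 14400 J.
ΔU = nCvΔT = 2.37×20.8×(282−442) = -7890 J.
Q = ΔU + W = 6460 J.

6460 J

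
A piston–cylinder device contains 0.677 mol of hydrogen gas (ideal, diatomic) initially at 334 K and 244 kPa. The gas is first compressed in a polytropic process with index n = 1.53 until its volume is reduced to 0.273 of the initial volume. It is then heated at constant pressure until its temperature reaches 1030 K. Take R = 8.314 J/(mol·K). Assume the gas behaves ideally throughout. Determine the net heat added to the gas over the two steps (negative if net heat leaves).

V₁ = nRT₁/P₁ = 0.677×8.314×334/244 = 7.70 L.
Step 1 — Polytropic n=1.53: T₂ = T₁(V₁/V₂)^(n−1) = 334×(3.66)^0.53 = 665 K; P₂ = P₁(V₁/V₂)^n = 1780 kPa.
W = (P₁V₁−P₂V₂)/(n−1) = (244×7.70−1780×2.10)/0.53 = -3510 J.
ΔU = nCvΔT = 0.677×20.8×(665−334) = 4650 J.
Q = ΔU + W = 1140 J.
State after step 1: P = 1780 kPa, V = 2.10 L, T = 665 K.
Step 2 — Isobaric: P stays 1780 kPa; V/T = const ⇒ T₂ = 1030 K, V₂ = 3.26 L.
W = PΔV = 1780×(3.26−2.10) kPa·L = 2060 J.
ΔU = nCvΔT = 0.677×20.8×(1030−665) = 5140 J.
Q = ΔU + W = nCpΔT = 7200 J.
Net over both steps: W = -1450 J, Q = 8340 J, ΔU = 9790 J.

8340 J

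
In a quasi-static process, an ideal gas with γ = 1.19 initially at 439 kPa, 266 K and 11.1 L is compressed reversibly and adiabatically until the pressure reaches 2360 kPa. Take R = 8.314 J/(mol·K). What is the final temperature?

348 K

Adiabatic: T₂/T₁ = (P₂/P₁)^((γ−1)/γ) ⇒ T₂ = 266×(5.38)^0.160 = 348 K; V₂ = 2.70 L.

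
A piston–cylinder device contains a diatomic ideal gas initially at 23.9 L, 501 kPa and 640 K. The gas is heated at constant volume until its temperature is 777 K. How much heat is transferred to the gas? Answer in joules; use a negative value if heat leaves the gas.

n = P₁V₁/(RT₁) = 501×23.9/(8.314×640) = 2.25 mol.
Isochoric: V stays 23.9 L; P/T = const ⇒ T₂ = 777 K, P₂ = 608 kPa.
W = 0 (no volume change).
ΔU = nCvΔT = 2.25×20.8×(777−640) = 6410 J.
Q = ΔU = 6410 J.

6410 J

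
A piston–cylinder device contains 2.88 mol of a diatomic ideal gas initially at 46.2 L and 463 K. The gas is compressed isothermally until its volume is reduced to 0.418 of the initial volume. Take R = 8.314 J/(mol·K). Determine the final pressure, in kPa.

574 kPa

P₁ = nRT₁/V₁ = 2.88×8.314×463/46.2 = 240 kPa.
Isothermal: T stays 463 K; PV = const ⇒ V₂ = 19.3 L, P₂ = 574 kPa.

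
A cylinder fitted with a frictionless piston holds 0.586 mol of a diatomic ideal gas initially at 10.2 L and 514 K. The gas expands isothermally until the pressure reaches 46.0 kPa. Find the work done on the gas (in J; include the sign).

P₁ = nRT₁/V₁ = 0.586×8.314×514/10.2 = 246 kPa.
Isothermal: T stays 514 K; PV = const ⇒ V₂ = 54.4 L, P₂ = 46.0 kPa.
W = nRT ln(V₂/V₁) = 0.586×8.314×514×ln(5.34) = 4190 J.
Work done on the gas = −W_by = -4190 J.

-4190 J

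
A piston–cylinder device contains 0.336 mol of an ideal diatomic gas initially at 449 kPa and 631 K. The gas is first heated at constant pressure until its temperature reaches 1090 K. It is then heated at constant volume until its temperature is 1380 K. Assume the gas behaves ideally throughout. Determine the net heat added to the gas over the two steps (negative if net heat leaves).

V₁ = nRT₁/P₁ = 0.336×8.314×631/449 = 3.93 L.
Step 1 — Isobaric: P stays 449 kPa; V/T = const ⇒ T₂ = 1090 K, V₂ = 6.78 L.
W = PΔV = 449×(6.78−3.93) kPa·L = 1280 J.
ΔU = nCvΔT = 0.336×20.8×(1090−631) = 3210 J.
Q = ΔU + W = nCpΔT = 4490 J.
State after step 1: P = 449 kPa, V = 6.78 L, T = 1090 K.
Step 2 — Isochoric: V stays 6.78 L; P/T = const ⇒ T₂ = 1380 K, P₂ = 568 kPa.
W = 0 (no volume change).
ΔU = nCvΔT = 0.336×20.8×(1380−1090) = 2030 J.
Q = ΔU = 2030 J.
Net over both steps: W = 1280 J, Q = 6510 J, ΔU = 5230 J.

6510 J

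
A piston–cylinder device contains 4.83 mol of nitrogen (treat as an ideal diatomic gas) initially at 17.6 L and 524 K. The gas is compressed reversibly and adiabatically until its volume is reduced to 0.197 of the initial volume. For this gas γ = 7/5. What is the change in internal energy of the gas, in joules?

48100 J

P₁ = nRT₁/V₁ = 4.83×8.314×524/17.6 = 1200 kPa.
Adiabatic: TV^(γ−1) = const ⇒ T₂ = 524×(5.08)^0.400 = 1000 K; PV^γ = const ⇒ P₂ = 11600 kPa.
For an ideal gas ΔU = nCvΔT with Cv = (5/2)R = 20.8 J/(mol·K).
ΔU = 4.83×20.8×(1000−524) = 48100 J.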